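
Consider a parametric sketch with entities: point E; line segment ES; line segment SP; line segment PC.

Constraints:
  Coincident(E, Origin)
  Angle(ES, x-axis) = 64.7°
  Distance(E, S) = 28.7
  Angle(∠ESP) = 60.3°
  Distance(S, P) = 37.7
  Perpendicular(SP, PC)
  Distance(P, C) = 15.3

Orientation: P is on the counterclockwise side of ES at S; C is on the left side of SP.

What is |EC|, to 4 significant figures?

25.38

E is at the origin; ES runs at 64.7° with length 28.7, so S = 28.7·(cos 64.7°, sin 64.7°) = (12.27, 25.95). ∠ESP = 60.3°, so SP runs at 64.7° + (180° − 60.3°) = 184.4° from the x-axis; with |SP| = 37.7, P = S + 37.7·(cos 184.4°, sin 184.4°) = (-25.32, 23.05). SP is perpendicular to PC; with |PC| = 15.3 on the left of SP, C = P + 15.3·(0.07672, -0.9971) = (-24.15, 7.800). Then |EC| = |C − E| = 25.38.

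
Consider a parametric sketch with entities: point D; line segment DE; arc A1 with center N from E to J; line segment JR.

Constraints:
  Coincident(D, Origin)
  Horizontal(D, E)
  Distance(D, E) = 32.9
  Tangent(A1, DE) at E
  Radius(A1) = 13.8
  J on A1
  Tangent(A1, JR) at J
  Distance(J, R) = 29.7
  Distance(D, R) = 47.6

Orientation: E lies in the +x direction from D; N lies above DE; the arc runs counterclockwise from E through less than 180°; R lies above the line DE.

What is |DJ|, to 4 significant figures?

48.39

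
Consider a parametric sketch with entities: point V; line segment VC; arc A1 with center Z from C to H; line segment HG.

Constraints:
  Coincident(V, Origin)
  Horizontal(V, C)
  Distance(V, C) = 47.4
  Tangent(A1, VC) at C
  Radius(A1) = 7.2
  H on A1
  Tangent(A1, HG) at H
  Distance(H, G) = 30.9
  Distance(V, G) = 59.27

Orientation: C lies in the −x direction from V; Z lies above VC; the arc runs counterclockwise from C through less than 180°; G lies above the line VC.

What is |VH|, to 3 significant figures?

41.1

V is at the origin; VC is horizontal with |VC| = 47.4 and C on the −x side, so C = (-47.4, 0.00). A1 meets VC tangentially, so ZC is at right angles to VC, so Z = C + (0, 7.2) = (-47.4, 7.20). Since ZH ⟂ HG (tangency), |ZG| = √(7.2² + 30.9²) = 31.7 regardless of where H sits on A1. So G lies on both circle(V, 59.27) and circle(Z, 31.7); the above-VC intersection is G = (-44.8, 38.8). H is the foot of the tangent from G: H = (-40.3, 8.25).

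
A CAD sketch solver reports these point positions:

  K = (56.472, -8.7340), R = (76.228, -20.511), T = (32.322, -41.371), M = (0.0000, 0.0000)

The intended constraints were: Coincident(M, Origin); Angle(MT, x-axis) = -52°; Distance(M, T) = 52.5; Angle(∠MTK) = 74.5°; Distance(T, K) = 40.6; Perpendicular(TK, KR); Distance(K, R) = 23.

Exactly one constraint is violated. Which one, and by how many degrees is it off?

Perpendicular(TK, KR) — off by 5.70°.

M = (0.00, 0.00) ✓; MT at -52.00° ✓; |MT| = 52.50 ✓; ∠MTK = 74.50° ✓; |TK| = 40.60 ✓; ∠(TK, KR) = 84.30° ✗; |KR| = 23.00 ✓.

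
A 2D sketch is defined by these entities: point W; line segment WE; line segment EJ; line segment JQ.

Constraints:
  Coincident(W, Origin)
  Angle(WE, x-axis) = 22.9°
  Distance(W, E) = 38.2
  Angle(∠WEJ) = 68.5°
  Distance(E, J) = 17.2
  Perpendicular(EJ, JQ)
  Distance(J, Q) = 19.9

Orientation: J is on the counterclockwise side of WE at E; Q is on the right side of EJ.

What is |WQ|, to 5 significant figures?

55.534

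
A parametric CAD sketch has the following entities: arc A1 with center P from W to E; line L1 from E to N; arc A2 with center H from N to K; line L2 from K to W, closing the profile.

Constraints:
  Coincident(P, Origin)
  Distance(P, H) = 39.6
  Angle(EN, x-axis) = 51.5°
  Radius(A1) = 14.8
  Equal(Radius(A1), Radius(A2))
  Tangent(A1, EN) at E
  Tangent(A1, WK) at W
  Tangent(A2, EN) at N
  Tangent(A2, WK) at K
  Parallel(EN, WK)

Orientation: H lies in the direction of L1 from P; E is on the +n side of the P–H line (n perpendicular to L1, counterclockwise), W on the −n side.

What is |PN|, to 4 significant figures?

42.28

The slot axis is L1's direction at 51.5°, so u = (cos 51.5°, sin 51.5°) = (0.6225, 0.7826) and n = (−sin 51.5°, cos 51.5°) = (-0.7826, 0.6225). P is at the origin and H lies 39.6 along u from P, so H = 39.6·u = (24.65, 30.99). Tangency of A1 to both parallel lines with radius 14.8 puts E and W at P ± 14.8·n: E = (-11.58, 9.213), W = (11.58, -9.213). Equal radii place N and K the same way about H: N = H + 14.8·n = (13.07, 40.20), K = H − 14.8·n = (36.23, 21.78). Then |PN| = |N − P| = 42.28.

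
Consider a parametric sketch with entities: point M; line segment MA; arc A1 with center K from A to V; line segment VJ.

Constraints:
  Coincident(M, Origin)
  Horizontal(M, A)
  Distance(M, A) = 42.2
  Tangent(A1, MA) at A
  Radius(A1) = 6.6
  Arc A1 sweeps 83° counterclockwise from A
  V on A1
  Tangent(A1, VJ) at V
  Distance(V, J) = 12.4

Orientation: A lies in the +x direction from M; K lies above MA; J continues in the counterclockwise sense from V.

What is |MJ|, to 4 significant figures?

53.42

M is at the origin; M and A share the same y with |MA| = 42.2 and A on the +x side, so A = (42.20, 0.000). The tangent condition forces KA to be normal to MA, so K = A + (0, 6.6) = (42.20, 6.600). On A1, A sits at bearing -90° from K; an 83° counterclockwise sweep puts V at bearing -7°, so V = K + 6.6·(cos -7°, sin -7°) = (48.75, 5.796). The tangent condition forces KV to be normal to VJ, so VJ runs along (−sin -7°, cos -7°); with |VJ| = 12.4, J = (50.26, 18.10). Then |MJ| = |J − M| = 53.42.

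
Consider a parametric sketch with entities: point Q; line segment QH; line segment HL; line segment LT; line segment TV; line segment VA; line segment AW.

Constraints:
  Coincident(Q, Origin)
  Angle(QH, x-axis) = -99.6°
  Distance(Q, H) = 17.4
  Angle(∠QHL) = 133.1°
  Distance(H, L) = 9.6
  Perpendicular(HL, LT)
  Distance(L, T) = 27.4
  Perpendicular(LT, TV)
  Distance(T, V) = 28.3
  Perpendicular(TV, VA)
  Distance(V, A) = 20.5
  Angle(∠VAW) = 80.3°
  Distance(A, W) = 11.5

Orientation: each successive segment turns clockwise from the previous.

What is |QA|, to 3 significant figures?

8.95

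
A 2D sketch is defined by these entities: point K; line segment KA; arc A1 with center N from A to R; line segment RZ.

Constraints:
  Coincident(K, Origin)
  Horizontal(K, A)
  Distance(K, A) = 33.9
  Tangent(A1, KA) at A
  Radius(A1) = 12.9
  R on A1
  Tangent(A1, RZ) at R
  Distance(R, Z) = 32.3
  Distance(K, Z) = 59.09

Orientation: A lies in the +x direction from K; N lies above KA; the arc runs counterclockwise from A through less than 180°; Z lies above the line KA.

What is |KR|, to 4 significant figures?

49.17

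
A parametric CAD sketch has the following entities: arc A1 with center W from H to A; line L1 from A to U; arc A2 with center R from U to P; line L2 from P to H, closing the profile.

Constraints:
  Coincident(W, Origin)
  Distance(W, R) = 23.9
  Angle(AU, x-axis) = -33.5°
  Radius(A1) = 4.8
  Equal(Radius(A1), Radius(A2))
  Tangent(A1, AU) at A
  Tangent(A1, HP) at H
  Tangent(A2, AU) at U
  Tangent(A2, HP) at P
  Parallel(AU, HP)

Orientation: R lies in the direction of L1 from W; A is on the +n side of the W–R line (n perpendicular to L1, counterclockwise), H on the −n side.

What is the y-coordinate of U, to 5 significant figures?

-9.1886

The slot axis is L1's direction at -33.5°, so u = (cos -33.5°, sin -33.5°) = (0.83389, -0.55194) and n = (−sin -33.5°, cos -33.5°) = (0.55194, 0.83389). W is at the origin and R lies 23.9 along u from W, so R = 23.9·u = (19.930, -13.191). Tangency of A1 to both parallel lines with radius 4.8 puts A and H at W ± 4.8·n: A = (2.6493, 4.0027), H = (-2.6493, -4.0027). Equal radii place U and P the same way about R: U = R + 4.8·n = (22.579, -9.1886), P = R − 4.8·n = (17.281, -17.194). So U.y = -9.1886.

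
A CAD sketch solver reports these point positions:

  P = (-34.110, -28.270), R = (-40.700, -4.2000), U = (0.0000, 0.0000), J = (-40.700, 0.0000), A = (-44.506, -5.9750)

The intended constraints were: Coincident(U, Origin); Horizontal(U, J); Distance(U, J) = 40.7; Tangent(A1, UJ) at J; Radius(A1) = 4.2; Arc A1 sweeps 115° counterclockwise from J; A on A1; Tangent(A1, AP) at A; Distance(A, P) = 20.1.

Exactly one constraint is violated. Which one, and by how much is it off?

Distance(A, P) = 20.1 — off by 4.50.

U = (0.00, 0.00) ✓; U.y = 0.00, J.y = 0.00 ✓; |UJ| = 40.70 ✓; ∠(RJ, JU) = 90.00° ✓; |RJ| = 4.200 ✓; bearing(R→A) − bearing(R→J) = 115.0° ✓; |RA| = 4.200 ✓; ∠(RA, AP) = 90.00° ✓; |AP| = 24.60 ✗.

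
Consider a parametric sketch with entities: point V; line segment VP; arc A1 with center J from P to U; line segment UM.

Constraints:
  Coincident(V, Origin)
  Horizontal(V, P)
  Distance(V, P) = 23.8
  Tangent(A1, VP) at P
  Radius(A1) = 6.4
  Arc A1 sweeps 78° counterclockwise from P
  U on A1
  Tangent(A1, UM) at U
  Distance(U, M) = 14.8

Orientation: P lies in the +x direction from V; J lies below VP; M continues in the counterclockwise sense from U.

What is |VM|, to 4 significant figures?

24.31

V is at the origin; VP is horizontal with |VP| = 23.8 and P on the +x side, so P = (23.80, 0.000). The tangent condition forces JP to be normal to VP, so J = P + (0, -6.4) = (23.80, -6.400). On A1, P sits at bearing 90° from J; a 78° counterclockwise sweep puts U at bearing 168°, so U = J + 6.4·(cos 168°, sin 168°) = (17.54, -5.069). The tangent condition forces JU to be normal to UM, so UM runs along (−sin 168°, cos 168°); with |UM| = 14.8, M = (14.46, -19.55). Then |VM| = |M − V| = 24.31.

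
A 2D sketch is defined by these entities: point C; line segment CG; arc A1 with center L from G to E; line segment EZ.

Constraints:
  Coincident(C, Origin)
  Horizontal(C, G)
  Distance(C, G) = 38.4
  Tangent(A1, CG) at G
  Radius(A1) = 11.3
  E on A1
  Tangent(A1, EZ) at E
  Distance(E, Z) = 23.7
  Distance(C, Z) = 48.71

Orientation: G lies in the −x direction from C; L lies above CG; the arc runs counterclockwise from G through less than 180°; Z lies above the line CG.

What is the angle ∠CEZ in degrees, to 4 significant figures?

127.6°

C is at the origin; CG is horizontal with |CG| = 38.4 and G on the −x side, so G = (-38.40, 0.000). Since A1 is tangent to CG there, LG ⟂ CG, so L = G + (0, 11.3) = (-38.40, 11.30). Since LE ⟂ EZ (tangency), |LZ| = √(11.3² + 23.7²) = 26.26 regardless of where E sits on A1. So Z lies on both circle(C, 48.71) and circle(L, 26.26); the above-CG intersection is Z = (-31.96, 36.76). E is the foot of the tangent from Z: E = (-27.32, 13.51).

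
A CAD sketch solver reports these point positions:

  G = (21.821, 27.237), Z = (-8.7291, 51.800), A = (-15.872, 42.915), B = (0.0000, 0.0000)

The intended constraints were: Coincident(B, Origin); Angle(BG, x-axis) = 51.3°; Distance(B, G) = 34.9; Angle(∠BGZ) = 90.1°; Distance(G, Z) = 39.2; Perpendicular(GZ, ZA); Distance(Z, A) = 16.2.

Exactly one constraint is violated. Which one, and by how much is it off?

Distance(Z, A) = 16.2 — off by 4.80.

B = (0.00, 0.00) ✓; BG at 51.30° ✓; |BG| = 34.90 ✓; ∠BGZ = 90.10° ✓; |GZ| = 39.20 ✓; ∠(GZ, ZA) = 90.00° ✓; |ZA| = 11.40 ✗.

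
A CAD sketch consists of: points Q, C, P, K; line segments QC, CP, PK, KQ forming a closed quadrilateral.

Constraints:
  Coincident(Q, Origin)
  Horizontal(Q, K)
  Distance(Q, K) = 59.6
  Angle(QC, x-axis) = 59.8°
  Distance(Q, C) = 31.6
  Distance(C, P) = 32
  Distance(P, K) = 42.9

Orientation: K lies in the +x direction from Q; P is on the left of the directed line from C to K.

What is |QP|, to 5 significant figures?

60.539

Q is at the origin; QK is horizontal with |QK| = 59.6 and K in +x, so K = (59.6, 0). QC runs at 59.8° with |QC| = 31.6, so C = (15.895, 27.311). P is determined by |CP| = 32.0 and |PK| = 42.9 together: it lies at the intersection of circle(C, 32.0) and circle(K, 42.9). With |CK| = 51.536, the foot of the radical line on CK is 17.847 from C and the perpendicular offset is √(32.0² − 17.847²) = 26.561. Taking the left-of-CK solution: P = (45.106, 40.377).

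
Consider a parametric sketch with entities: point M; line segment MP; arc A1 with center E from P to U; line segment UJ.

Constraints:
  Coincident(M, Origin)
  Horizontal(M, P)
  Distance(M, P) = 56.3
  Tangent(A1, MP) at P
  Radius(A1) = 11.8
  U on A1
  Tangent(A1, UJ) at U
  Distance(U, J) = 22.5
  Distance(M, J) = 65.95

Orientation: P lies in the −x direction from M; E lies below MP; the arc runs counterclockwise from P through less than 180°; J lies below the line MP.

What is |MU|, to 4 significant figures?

68.74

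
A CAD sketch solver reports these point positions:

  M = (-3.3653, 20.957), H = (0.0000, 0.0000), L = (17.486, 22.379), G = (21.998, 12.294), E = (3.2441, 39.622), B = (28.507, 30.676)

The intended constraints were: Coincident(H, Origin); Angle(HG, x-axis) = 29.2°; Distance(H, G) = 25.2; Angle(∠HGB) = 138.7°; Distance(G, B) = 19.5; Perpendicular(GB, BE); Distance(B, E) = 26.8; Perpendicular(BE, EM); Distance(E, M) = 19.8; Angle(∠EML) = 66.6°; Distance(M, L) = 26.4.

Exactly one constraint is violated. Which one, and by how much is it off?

Distance(M, L) = 26.4 — off by 5.50.

H = (0.00, 0.00) ✓; HG at 29.20° ✓; |HG| = 25.20 ✓; ∠HGB = 138.7° ✓; |GB| = 19.50 ✓; ∠(GB, BE) = 90.00° ✓; |BE| = 26.80 ✓; ∠(BE, EM) = 90.00° ✓; |EM| = 19.80 ✓; ∠EML = 66.60° ✓; |ML| = 20.90 ✗.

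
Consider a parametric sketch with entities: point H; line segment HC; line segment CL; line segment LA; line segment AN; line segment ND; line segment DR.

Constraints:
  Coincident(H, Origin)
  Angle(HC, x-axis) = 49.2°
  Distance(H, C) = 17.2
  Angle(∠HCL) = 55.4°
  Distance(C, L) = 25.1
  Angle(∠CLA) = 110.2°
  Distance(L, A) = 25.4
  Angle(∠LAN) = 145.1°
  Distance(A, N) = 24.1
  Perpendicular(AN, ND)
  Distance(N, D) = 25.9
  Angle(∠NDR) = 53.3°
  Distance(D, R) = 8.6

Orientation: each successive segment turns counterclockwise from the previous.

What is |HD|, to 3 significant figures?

27.3

H is at the origin; HC runs at 49.2° with length 17.2, so C = (11.2, 13.0). ∠HCL = 55.4° gives CL at 174° from the x-axis; with |CL| = 25.1, L = (-13.7, 15.7). ∠CLA = 110.2° gives LA at -116° from the x-axis; with |LA| = 25.4, A = (-25.0, -7.02). ∠LAN = 145.1° gives AN at -81.5° from the x-axis; with |AN| = 24.1, N = (-21.4, -30.9). The perpendicularity gives ND at right angles to AN, so ND runs at 8.50°; with |ND| = 25.9, D = (4.17, -27.0). Then |HD| = |D − H| = 27.3.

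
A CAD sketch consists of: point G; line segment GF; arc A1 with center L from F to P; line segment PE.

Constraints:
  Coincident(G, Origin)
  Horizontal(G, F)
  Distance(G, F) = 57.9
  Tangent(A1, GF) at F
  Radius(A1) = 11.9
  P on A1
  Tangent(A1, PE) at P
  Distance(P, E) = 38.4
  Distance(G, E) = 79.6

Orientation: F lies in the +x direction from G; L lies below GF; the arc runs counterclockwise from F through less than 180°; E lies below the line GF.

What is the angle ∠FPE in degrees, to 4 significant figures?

124.7°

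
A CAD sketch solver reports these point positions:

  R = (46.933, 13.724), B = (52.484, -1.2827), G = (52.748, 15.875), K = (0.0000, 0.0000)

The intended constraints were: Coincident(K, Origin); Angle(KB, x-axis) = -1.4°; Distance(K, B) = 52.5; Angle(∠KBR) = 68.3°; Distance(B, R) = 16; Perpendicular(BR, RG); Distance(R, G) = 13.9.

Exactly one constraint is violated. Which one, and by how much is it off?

Distance(R, G) = 13.9 — off by 7.70.

K = (0.00, 0.00) ✓; KB at -1.400° ✓; |KB| = 52.50 ✓; ∠KBR = 68.30° ✓; |BR| = 16.00 ✓; ∠(BR, RG) = 90.00° ✓; |RG| = 6.200 ✗.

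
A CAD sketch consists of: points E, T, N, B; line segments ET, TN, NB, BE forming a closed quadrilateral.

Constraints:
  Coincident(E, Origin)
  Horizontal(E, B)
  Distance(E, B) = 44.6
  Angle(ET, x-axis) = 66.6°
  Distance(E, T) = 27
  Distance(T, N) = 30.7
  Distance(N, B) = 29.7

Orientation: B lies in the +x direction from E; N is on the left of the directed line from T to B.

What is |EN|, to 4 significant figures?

50.55

Checks: |TN| = 30.70 ✓; |NB| = 29.70 ✓.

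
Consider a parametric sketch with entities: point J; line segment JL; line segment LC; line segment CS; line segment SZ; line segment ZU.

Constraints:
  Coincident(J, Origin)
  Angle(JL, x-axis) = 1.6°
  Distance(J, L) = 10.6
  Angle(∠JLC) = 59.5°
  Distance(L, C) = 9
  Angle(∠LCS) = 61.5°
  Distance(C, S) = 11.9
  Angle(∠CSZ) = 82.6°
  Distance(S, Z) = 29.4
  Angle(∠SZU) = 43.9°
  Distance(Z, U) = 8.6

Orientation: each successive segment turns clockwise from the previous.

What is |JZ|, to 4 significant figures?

30.38

J is at the origin; JL runs at 1.6° with length 10.6, so L = (10.60, 0.2960). ∠JLC = 59.5° gives LC at -118.9° from the x-axis; with |LC| = 9.0, C = (6.246, -7.583). ∠LCS = 61.5° gives CS at 122.6° from the x-axis; with |CS| = 11.9, S = (-0.1650, 2.442). ∠CSZ = 82.6° gives SZ at 25.20° from the x-axis; with |SZ| = 29.4, Z = (26.44, 14.96). Then |JZ| = |Z − J| = 30.38.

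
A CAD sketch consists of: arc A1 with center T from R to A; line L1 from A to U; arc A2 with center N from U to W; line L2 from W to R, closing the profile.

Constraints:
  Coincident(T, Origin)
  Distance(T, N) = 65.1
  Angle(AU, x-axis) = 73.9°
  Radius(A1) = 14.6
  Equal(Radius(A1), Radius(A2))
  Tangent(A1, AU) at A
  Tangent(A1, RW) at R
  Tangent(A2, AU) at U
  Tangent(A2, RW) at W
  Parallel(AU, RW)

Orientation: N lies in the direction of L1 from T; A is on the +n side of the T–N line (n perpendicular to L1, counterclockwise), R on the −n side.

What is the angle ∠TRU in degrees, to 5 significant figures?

65.842°

The slot axis is L1's direction at 73.9°, so u = (cos 73.9°, sin 73.9°) = (0.27731, 0.96078) and n = (−sin 73.9°, cos 73.9°) = (-0.96078, 0.27731). T is at the origin and N lies 65.1 along u from T, so N = 65.1·u = (18.053, 62.547). Tangency of A1 to both parallel lines with radius 14.6 puts A and R at T ± 14.6·n: A = (-14.027, 4.0488), R = (14.027, -4.0488). Equal radii place U and W the same way about N: U = N + 14.6·n = (4.0258, 66.596), W = N − 14.6·n = (32.081, 58.498). Then cos ∠TRU = RT·RU / (|RT||RU|), giving 65.842°.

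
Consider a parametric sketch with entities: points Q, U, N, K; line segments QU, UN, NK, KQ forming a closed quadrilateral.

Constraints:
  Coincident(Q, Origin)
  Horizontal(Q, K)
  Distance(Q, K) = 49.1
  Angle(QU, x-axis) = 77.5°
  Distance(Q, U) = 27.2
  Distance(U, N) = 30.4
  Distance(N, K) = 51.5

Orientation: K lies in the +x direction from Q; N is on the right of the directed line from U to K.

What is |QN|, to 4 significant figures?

3.576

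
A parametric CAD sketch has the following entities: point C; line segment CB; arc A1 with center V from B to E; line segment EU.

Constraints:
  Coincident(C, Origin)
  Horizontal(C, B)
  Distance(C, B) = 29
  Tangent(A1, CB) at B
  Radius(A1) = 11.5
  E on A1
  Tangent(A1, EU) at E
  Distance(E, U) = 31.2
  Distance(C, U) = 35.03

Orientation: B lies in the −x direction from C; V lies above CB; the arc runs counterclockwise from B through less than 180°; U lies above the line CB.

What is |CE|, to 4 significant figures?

19.74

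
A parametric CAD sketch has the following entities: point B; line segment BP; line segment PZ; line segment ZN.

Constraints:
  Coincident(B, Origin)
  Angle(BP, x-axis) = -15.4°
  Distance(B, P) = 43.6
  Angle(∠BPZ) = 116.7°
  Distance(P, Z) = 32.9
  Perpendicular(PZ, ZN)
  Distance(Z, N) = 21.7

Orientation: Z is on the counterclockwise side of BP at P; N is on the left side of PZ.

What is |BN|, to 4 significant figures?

55.25

∠BPZ = 116.7°, so PZ runs at -15.4° + (180° − 116.7°) = 47.90° from the x-axis; with |PZ| = 32.9, Z = P + 32.9·(cos 47.90°, sin 47.90°) = (64.09, 12.83). The perpendicularity gives ZN at right angles to PZ; with |ZN| = 21.7 on the left of PZ, N = Z + 21.7·(-0.7420, 0.6704) = (47.99, 27.38). Then |BN| = |N − B| = 55.25.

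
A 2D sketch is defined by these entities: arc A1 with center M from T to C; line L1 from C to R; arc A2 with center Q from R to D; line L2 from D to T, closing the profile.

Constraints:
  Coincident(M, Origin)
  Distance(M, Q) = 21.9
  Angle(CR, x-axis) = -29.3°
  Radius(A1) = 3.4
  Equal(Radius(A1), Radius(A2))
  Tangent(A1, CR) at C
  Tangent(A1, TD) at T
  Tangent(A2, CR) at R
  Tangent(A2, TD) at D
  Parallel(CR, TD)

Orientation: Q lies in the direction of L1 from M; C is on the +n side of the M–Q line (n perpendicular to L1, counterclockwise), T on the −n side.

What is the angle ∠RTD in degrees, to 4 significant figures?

17.25°

Tangency of A1 to both parallel lines with radius 3.4 puts C and T at M ± 3.4·n: C = (1.664, 2.965), T = (-1.664, -2.965). Equal radii place R and D the same way about Q: R = Q + 3.4·n = (20.76, -7.752), D = Q − 3.4·n = (17.43, -13.68). Then cos ∠RTD = TR·TD / (|TR||TD|), giving 17.25°.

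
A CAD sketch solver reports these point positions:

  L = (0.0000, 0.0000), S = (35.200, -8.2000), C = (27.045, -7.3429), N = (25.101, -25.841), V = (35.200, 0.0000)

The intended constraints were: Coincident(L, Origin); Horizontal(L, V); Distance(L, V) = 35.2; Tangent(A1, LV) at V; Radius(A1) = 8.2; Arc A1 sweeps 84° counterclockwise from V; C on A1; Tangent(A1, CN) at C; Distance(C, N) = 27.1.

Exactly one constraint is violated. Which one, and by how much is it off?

Distance(C, N) = 27.1 — off by 8.50.

L = (0.00, 0.00) ✓; L.y = 0.00, V.y = 0.00 ✓; |LV| = 35.20 ✓; ∠(SV, VL) = 90.00° ✓; |SV| = 8.200 ✓; bearing(S→C) − bearing(S→V) = 84.00° ✓; |SC| = 8.200 ✓; ∠(SC, CN) = 90.00° ✓; |CN| = 18.60 ✗.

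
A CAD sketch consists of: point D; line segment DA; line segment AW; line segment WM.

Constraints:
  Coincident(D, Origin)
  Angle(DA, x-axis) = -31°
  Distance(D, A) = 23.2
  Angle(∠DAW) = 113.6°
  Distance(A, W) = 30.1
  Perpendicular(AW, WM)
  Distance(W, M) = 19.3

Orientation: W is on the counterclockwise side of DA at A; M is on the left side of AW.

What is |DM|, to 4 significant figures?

39.44

D is at the origin; DA runs at -31.0° with length 23.2, so A = 23.2·(cos -31.0°, sin -31.0°) = (19.89, -11.95). ∠DAW = 113.6°, so AW runs at -31.0° + (180° − 113.6°) = 35.40° from the x-axis; with |AW| = 30.1, W = A + 30.1·(cos 35.40°, sin 35.40°) = (44.42, 5.487). AW ⟂ WM; with |WM| = 19.3 on the left of AW, M = W + 19.3·(-0.5793, 0.8151) = (33.24, 21.22). Then |DM| = |M − D| = 39.44.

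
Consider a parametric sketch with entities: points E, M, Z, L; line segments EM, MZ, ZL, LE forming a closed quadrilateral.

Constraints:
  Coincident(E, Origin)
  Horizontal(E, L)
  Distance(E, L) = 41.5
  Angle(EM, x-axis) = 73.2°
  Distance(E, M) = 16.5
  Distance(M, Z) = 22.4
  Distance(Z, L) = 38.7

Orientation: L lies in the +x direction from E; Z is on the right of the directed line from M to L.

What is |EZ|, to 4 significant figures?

7.370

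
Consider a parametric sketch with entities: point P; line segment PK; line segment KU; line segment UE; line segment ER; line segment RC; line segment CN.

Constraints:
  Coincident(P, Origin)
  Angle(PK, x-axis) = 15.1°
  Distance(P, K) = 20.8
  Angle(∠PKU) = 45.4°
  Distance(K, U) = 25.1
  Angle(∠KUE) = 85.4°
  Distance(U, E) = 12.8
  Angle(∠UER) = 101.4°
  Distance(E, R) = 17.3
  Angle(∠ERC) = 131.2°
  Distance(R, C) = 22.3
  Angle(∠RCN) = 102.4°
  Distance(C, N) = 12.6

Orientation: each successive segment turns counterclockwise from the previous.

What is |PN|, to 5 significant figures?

31.558

P is at the origin; PK runs at 15.1° with length 20.8, so K = (20.082, 5.4185). ∠PKU = 45.4° gives KU at 149.70° from the x-axis; with |KU| = 25.1, U = (-1.5894, 18.082). ∠KUE = 85.4° gives UE at -115.70° from the x-axis; with |UE| = 12.8, E = (-7.1402, 6.5484). ∠UER = 101.4° gives ER at -37.100° from the x-axis; with |ER| = 17.3, R = (6.6580, -3.8871). ∠ERC = 131.2° gives RC at 11.700° from the x-axis; with |RC| = 22.3, C = (28.495, 0.63501). ∠RCN = 102.4° gives CN at 89.300° from the x-axis; with |CN| = 12.6, N = (28.649, 13.234). Then |PN| = |N − P| = 31.558.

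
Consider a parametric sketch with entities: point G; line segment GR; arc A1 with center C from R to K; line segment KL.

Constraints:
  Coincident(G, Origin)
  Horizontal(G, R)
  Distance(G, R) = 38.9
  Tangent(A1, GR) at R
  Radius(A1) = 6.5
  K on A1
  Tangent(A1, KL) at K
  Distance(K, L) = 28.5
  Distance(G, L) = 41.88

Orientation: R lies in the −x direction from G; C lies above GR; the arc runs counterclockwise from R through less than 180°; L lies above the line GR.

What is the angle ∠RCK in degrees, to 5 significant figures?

76.832°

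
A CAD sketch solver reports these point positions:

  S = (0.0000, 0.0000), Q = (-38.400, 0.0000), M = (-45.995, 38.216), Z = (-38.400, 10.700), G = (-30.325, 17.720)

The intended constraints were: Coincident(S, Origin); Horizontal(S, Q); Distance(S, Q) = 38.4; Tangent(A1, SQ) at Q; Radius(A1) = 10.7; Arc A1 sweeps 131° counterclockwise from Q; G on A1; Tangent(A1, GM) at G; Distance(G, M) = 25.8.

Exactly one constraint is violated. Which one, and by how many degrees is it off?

Tangent(A1, GM) at G — off by 3.60°.

S = (0.00, 0.00) ✓; S.y = 0.00, Q.y = 0.00 ✓; |SQ| = 38.40 ✓; ∠(ZQ, QS) = 90.00° ✓; |ZQ| = 10.70 ✓; bearing(Z→G) − bearing(Z→Q) = 131.0° ✓; |ZG| = 10.70 ✓; ∠(ZG, GM) = 93.60° ✗; |GM| = 25.80 ✓.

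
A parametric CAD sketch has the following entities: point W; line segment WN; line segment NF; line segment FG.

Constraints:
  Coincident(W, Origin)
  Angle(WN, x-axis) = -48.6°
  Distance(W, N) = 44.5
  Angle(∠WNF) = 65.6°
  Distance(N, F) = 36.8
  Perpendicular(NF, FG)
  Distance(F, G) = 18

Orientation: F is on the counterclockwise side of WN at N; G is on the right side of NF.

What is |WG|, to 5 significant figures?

61.355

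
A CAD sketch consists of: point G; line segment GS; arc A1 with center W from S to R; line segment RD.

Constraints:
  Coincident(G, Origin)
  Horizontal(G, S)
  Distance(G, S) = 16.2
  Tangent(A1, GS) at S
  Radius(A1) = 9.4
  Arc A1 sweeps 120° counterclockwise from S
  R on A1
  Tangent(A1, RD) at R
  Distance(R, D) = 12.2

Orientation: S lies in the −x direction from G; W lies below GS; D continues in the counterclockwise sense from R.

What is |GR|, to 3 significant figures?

28.1

Since A1 is tangent to GS there, WS ⟂ GS, so W = S + (0, -9.4) = (-16.2, -9.40). On A1, S sits at bearing 90° from W; a 120° counterclockwise sweep puts R at bearing 210°, so R = W + 9.4·(cos 210°, sin 210°) = (-24.3, -14.1). Then |GR| = |R − G| = 28.1.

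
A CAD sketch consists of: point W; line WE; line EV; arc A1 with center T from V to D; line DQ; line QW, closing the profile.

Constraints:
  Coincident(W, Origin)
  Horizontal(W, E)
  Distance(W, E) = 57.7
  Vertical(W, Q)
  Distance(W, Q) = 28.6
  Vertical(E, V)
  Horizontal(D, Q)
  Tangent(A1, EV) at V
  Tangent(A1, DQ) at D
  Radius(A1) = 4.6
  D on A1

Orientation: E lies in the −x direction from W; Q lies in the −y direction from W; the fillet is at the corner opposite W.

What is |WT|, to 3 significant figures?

58.3

W is at the origin; WE is horizontal with |WE| = 57.7 and E on the −x side, so E = (-57.7, 0.00). WQ is vertical with |WQ| = 28.6 and Q on the −y side, so Q = (0.00, -28.6). The virtual corner opposite W is at (-57.7, -28.6). The tangent condition forces TV to be normal to EV and since A1 is tangent to DQ there, TD ⟂ DQ, with radius 4.6, so the center T sits 4.6 in from both sides at T = (-53.1, -24.0). Then |WT| = |T − W| = 58.3.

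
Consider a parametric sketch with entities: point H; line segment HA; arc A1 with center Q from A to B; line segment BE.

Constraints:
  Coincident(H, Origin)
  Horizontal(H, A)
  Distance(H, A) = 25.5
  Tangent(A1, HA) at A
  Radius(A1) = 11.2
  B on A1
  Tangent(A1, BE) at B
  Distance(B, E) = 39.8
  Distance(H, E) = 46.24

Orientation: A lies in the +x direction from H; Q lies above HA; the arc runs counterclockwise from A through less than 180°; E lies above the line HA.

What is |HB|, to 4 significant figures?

38.33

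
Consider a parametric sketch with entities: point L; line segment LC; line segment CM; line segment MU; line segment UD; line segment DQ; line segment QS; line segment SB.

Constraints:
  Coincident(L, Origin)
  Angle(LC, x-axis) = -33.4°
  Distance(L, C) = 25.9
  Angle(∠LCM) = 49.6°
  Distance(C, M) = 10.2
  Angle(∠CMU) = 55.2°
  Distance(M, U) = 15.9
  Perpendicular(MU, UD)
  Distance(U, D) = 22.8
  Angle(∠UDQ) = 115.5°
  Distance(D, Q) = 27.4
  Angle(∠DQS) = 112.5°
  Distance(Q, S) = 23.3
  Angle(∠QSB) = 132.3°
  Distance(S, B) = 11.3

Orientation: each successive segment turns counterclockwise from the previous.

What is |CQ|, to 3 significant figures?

30.0

L is at the origin; LC runs at -33.4° with length 25.9, so C = (21.6, -14.3). ∠LCM = 49.6° gives CM at 97.0° from the x-axis; with |CM| = 10.2, M = (20.4, -4.13). ∠CMU = 55.2° gives MU at -138° from the x-axis; with |MU| = 15.9, U = (8.53, -14.7). MU is perpendicular to UD, so UD runs at -48.2°; with |UD| = 22.8, D = (23.7, -31.7). ∠UDQ = 115.5° gives DQ at 16.3° from the x-axis; with |DQ| = 27.4, Q = (50.0, -24.0). Then |CQ| = |Q − C| = 30.0.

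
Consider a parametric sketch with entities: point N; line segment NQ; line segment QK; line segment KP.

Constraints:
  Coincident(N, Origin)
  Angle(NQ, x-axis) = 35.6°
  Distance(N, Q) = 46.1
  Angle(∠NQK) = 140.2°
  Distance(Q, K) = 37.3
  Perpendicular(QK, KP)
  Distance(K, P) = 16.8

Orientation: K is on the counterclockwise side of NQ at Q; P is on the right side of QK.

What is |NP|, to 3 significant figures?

86.2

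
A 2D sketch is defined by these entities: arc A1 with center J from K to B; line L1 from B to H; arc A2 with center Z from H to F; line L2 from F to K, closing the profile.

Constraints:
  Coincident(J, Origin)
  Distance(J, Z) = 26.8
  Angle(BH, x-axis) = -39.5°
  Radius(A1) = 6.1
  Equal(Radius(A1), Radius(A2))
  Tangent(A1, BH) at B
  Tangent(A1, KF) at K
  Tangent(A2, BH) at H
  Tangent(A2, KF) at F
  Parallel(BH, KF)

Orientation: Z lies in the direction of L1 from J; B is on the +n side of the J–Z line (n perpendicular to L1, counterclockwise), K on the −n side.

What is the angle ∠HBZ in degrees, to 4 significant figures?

12.82°

The slot axis is L1's direction at -39.5°, so u = (cos -39.5°, sin -39.5°) = (0.7716, -0.6361) and n = (−sin -39.5°, cos -39.5°) = (0.6361, 0.7716). J is at the origin and Z lies 26.8 along u from J, so Z = 26.8·u = (20.68, -17.05). Tangency of A1 to both parallel lines with radius 6.1 puts B and K at J ± 6.1·n: B = (3.880, 4.707), K = (-3.880, -4.707). Equal radii place H and F the same way about Z: H = Z + 6.1·n = (24.56, -12.34), F = Z − 6.1·n = (16.80, -21.75). Then cos ∠HBZ = BH·BZ / (|BH||BZ|), giving 12.82°.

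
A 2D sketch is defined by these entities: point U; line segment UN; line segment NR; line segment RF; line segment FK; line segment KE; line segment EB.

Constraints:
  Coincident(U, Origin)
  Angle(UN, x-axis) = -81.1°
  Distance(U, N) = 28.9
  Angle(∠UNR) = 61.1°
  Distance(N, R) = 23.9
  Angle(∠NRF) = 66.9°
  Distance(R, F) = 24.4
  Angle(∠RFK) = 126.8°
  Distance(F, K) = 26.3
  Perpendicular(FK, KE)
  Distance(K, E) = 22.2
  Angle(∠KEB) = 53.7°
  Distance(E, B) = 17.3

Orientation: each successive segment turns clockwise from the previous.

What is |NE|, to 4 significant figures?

17.95

U is at the origin; UN runs at -81.1° with length 28.9, so N = (4.471, -28.55). ∠UNR = 61.1° gives NR at 160.0° from the x-axis; with |NR| = 23.9, R = (-17.99, -20.38). ∠NRF = 66.9° gives RF at 46.90° from the x-axis; with |RF| = 24.4, F = (-1.316, -2.562). ∠RFK = 126.8° gives FK at -6.300° from the x-axis; with |FK| = 26.3, K = (24.83, -5.448). FK is perpendicular to KE, so KE runs at -96.30°; with |KE| = 22.2, E = (22.39, -27.51). Then |NE| = |E − N| = 17.95.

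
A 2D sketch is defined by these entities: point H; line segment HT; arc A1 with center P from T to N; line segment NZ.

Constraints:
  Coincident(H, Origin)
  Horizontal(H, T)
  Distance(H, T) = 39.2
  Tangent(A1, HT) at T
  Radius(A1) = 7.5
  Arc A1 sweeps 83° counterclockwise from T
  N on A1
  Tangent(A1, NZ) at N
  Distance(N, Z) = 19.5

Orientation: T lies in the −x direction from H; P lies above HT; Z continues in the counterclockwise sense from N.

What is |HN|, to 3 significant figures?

32.4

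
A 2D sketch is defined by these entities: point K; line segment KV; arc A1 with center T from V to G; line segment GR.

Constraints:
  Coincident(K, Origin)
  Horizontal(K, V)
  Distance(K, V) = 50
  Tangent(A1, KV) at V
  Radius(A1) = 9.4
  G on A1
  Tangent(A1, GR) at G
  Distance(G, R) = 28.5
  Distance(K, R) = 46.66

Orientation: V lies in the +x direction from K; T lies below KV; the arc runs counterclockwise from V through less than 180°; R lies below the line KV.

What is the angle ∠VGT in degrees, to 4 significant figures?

53.92°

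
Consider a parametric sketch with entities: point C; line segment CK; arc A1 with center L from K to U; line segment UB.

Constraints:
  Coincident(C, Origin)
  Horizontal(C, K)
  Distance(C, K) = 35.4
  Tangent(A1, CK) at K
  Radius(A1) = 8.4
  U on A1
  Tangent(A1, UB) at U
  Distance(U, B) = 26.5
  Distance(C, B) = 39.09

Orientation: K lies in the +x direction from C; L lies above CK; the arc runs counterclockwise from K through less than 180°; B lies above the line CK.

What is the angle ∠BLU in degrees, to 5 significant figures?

72.412°

Checks: |LU| = 8.400 ✓; ∠(LU, UB) = 90.00° ✓; |UB| = 26.50 ✓; |CB| = 39.09 ✓.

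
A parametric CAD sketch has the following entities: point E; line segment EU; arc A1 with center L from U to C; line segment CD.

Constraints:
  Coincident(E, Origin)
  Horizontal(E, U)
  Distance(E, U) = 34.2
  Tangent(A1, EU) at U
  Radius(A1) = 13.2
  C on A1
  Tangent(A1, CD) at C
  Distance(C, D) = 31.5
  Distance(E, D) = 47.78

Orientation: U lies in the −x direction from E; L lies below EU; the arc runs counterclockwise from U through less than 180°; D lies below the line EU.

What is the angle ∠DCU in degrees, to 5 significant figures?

110.47°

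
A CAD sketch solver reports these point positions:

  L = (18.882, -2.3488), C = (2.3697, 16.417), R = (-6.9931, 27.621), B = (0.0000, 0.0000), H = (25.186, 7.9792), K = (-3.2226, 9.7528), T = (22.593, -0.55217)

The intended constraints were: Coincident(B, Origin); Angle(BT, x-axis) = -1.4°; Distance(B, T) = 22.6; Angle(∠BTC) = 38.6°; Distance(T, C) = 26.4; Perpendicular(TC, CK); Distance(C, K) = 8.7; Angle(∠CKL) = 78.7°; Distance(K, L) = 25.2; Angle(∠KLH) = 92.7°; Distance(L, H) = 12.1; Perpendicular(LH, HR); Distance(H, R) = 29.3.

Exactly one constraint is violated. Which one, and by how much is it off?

Distance(H, R) = 29.3 — off by 8.40.

B = (0.00, 0.00) ✓; BT at -1.400° ✓; |BT| = 22.60 ✓; ∠BTC = 38.60° ✓; |TC| = 26.40 ✓; ∠(TC, CK) = 90.00° ✓; |CK| = 8.700 ✓; ∠CKL = 78.70° ✓; |KL| = 25.20 ✓; ∠KLH = 92.70° ✓; |LH| = 12.10 ✓; ∠(LH, HR) = 90.00° ✓; |HR| = 37.70 ✗.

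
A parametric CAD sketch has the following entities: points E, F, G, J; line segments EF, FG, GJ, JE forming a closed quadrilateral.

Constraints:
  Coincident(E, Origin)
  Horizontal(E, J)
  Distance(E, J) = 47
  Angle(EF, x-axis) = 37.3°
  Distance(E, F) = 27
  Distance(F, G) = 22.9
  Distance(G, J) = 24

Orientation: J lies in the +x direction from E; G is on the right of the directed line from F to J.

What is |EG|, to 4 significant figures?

24.72

Checks: |FG| = 22.90 ✓; |GJ| = 24.00 ✓.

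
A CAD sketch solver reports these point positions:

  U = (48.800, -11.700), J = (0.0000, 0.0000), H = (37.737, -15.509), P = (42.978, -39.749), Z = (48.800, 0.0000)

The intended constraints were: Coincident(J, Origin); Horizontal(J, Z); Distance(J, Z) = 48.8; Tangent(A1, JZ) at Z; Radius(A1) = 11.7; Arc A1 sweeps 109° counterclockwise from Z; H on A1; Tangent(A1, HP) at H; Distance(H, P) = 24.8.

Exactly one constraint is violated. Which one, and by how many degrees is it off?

Tangent(A1, HP) at H — off by 6.80°.

J = (0.00, 0.00) ✓; J.y = 0.00, Z.y = 0.00 ✓; |JZ| = 48.80 ✓; ∠(UZ, ZJ) = 90.00° ✓; |UZ| = 11.70 ✓; bearing(U→H) − bearing(U→Z) = 109.0° ✓; |UH| = 11.70 ✓; ∠(UH, HP) = 96.80° ✗; |HP| = 24.80 ✓.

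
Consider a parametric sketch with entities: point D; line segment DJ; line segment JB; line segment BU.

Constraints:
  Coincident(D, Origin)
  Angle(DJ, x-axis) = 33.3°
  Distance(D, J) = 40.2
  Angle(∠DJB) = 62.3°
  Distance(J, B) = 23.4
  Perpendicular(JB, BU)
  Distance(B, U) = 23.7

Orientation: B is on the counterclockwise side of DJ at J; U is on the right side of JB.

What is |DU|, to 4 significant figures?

59.48

∠DJB = 62.3°, so JB runs at 33.3° + (180° − 62.3°) = 151.0° from the x-axis; with |JB| = 23.4, B = J + 23.4·(cos 151.0°, sin 151.0°) = (13.13, 33.42). JB is perpendicular to BU; with |BU| = 23.7 on the right of JB, U = B + 23.7·(0.4848, 0.8746) = (24.62, 54.14). Then |DU| = |U − D| = 59.48.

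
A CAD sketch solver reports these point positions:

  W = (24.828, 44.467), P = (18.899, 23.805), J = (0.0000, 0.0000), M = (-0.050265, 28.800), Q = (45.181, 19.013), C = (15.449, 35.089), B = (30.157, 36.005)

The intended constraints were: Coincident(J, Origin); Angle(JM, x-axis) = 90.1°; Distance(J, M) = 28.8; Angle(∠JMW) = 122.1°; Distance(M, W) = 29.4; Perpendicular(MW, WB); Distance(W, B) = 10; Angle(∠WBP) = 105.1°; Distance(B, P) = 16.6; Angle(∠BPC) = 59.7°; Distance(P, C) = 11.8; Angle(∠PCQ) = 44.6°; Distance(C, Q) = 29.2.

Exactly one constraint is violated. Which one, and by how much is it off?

Distance(C, Q) = 29.2 — off by 4.60.

J = (0.00, 0.00) ✓; JM at 90.10° ✓; |JM| = 28.80 ✓; ∠JMW = 122.1° ✓; |MW| = 29.40 ✓; ∠(MW, WB) = 90.00° ✓; |WB| = 10.00 ✓; ∠WBP = 105.1° ✓; |BP| = 16.60 ✓; ∠BPC = 59.70° ✓; |PC| = 11.80 ✓; ∠PCQ = 44.60° ✓; |CQ| = 33.80 ✗.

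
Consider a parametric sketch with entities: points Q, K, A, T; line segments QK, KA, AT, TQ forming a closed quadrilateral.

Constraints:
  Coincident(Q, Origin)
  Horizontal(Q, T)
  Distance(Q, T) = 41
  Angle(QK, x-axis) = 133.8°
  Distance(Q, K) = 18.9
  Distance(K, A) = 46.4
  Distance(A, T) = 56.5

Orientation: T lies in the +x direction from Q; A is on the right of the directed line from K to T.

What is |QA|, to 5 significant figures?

32.594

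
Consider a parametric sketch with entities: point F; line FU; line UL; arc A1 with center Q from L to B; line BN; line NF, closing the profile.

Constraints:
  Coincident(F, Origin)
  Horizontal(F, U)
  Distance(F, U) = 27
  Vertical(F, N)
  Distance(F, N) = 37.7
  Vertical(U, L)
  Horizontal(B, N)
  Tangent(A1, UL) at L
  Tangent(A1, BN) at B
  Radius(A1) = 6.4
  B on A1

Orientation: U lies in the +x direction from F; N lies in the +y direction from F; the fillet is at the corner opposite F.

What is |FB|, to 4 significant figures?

42.96

F is at the origin; FU is horizontal with |FU| = 27.0 and U on the +x side, so U = (27.00, 0.000). FN is vertical with |FN| = 37.7 and N on the +y side, so N = (0.000, 37.70). The virtual corner opposite F is at (27.00, 37.70). Since A1 is tangent to UL there, QL ⟂ UL and A1 meets BN tangentially, so QB is at right angles to BN, with radius 6.4, so the center Q sits 6.4 in from both sides at Q = (20.60, 31.30). That places the tangent points at L = (27.00, 31.30) on UL and B = (20.60, 37.70) on BN. Then |FB| = |B − F| = 42.96.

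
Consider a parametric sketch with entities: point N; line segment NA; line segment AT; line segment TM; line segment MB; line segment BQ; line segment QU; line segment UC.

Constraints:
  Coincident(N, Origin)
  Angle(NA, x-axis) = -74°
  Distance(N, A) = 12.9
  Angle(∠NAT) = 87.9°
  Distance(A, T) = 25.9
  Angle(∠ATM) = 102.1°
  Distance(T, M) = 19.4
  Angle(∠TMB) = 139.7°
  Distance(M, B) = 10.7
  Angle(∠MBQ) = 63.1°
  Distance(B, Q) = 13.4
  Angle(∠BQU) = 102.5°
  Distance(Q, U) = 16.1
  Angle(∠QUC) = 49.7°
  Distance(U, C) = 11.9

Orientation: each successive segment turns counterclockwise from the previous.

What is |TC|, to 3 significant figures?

17.8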